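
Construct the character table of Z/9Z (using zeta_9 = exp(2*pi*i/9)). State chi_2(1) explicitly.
Character table of Z/9Z (irreps indexed chi_0,...,chi_8 with chi_k(m) = zeta_9^(k*m), zeta_9 = exp(2*pi*i/9)):
  irrep \ class  {0} (size 1)  {1} (size 1)    {2} (size 1)    {3} (size 1)    {4} (size 1)    {5} (size 1)    {6} (size 1)    {7} (size 1)    {8} (size 1)  
  chi_0          1             1               1               1               1               1               1               1               1             
  chi_1          1             exp(2*I*pi/9)   exp(4*I*pi/9)   exp(2*I*pi/3)   exp(8*I*pi/9)   exp(-8*I*pi/9)  exp(-2*I*pi/3)  exp(-4*I*pi/9)  exp(-2*I*pi/9)
  chi_2          1             exp(4*I*pi/9)   exp(8*I*pi/9)   exp(-2*I*pi/3)  exp(-2*I*pi/9)  exp(2*I*pi/9)   exp(2*I*pi/3)   exp(-8*I*pi/9)  exp(-4*I*pi/9)
  chi_3          1             exp(2*I*pi/3)   exp(-2*I*pi/3)  1               exp(2*I*pi/3)   exp(-2*I*pi/3)  1               exp(2*I*pi/3)   exp(-2*I*pi/3)
  chi_4          1             exp(8*I*pi/9)   exp(-2*I*pi/9)  exp(2*I*pi/3)   exp(-4*I*pi/9)  exp(4*I*pi/9)   exp(-2*I*pi/3)  exp(2*I*pi/9)   exp(-8*I*pi/9)
  chi_5          1             exp(-8*I*pi/9)  exp(2*I*pi/9)   exp(-2*I*pi/3)  exp(4*I*pi/9)   exp(-4*I*pi/9)  exp(2*I*pi/3)   exp(-2*I*pi/9)  exp(8*I*pi/9) 
  chi_6          1             exp(-2*I*pi/3)  exp(2*I*pi/3)   1               exp(-2*I*pi/3)  exp(2*I*pi/3)   1               exp(-2*I*pi/3)  exp(2*I*pi/3) 
  chi_7          1             exp(-4*I*pi/9)  exp(-8*I*pi/9)  exp(2*I*pi/3)   exp(2*I*pi/9)   exp(-2*I*pi/9)  exp(-2*I*pi/3)  exp(8*I*pi/9)   exp(4*I*pi/9) 
  chi_8          1             exp(-2*I*pi/9)  exp(-4*I*pi/9)  exp(-2*I*pi/3)  exp(-8*I*pi/9)  exp(8*I*pi/9)   exp(2*I*pi/3)   exp(4*I*pi/9)   exp(2*I*pi/9) 

Spot check: chi_2(1) = zeta_9^(2*1) = zeta_9^2 = exp(4*I*pi/9).

Why: Z/9Z is abelian, so all 9 irreducible complex representations are 1-dimensional. They are given by chi_k(m) = zeta_9^(k*m) for k = 0,...,8. Row orthogonality: sum_m chi_k(m) conj(chi_l(m)) = 9 * [k = l].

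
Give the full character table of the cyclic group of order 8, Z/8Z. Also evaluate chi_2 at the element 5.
Character table of Z/8Z (irreps indexed chi_0,...,chi_7 with chi_k(m) = zeta_8^(k*m), zeta_8 = exp(2*pi*i/8)):
  irrep \ class  {0} (size 1)  {1} (size 1)    {2} (size 1)  {3} (size 1)    {4} (size 1)  {5} (size 1)    {6} (size 1)  {7} (size 1)  
  chi_0          1             1               1             1               1             1               1             1             
  chi_1          1             exp(I*pi/4)     I             exp(3*I*pi/4)   -1            exp(-3*I*pi/4)  -I            exp(-I*pi/4)  
  chi_2          1             I               -1            -I              1             I               -1            -I            
  chi_3          1             exp(3*I*pi/4)   -I            exp(I*pi/4)     -1            exp(-I*pi/4)    I             exp(-3*I*pi/4)
  chi_4          1             -1              1             -1              1             -1              1             -1            
  chi_5          1             exp(-3*I*pi/4)  I             exp(-I*pi/4)    -1            exp(I*pi/4)     -I            exp(3*I*pi/4) 
  chi_6          1             -I              -1            I               1             -I              -1            I             
  chi_7          1             exp(-I*pi/4)    -I            exp(-3*I*pi/4)  -1            exp(3*I*pi/4)   I             exp(I*pi/4)   

Spot check: chi_2(5) = zeta_8^(2*5) = zeta_8^10 = I.

Justification: Z/8Z is abelian, so all 8 irreducible complex representations are 1-dimensional. They are given by chi_k(m) = zeta_8^(k*m) for k = 0,...,7. Row orthogonality: sum_m chi_k(m) conj(chi_l(m)) = 8 * [k = l].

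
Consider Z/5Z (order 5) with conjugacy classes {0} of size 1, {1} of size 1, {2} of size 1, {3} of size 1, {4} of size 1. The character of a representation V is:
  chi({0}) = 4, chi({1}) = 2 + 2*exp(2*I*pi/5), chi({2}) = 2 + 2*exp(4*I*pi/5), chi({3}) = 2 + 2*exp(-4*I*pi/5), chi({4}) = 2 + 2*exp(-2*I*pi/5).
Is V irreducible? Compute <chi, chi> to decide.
Not irreducible (reducible): <chi, chi> = 8 > 1.

<chi, chi> = (1/|G|) sum_C |C| * |chi(C)|^2 = (1/5)[1*|4|^2 + 1*|2 + 2*exp(2*I*pi/5)|^2 + 1*|2 + 2*exp(4*I*pi/5)|^2 + 1*|2 + 2*exp(-4*I*pi/5)|^2 + 1*|2 + 2*exp(-2*I*pi/5)|^2]
  = (1/5)[(16) + (8 + 4*exp(-2*I*pi/5) + 4*exp(2*I*pi/5)) + (8 + 4*exp(-4*I*pi/5) + 4*exp(4*I*pi/5)) + (8 + 4*exp(-4*I*pi/5) + 4*exp(4*I*pi/5)) + (8 + 4*exp(-2*I*pi/5) + 4*exp(2*I*pi/5))] = 40/5 = 8.
(Exp terms are combined using exp(i*s)*conj(exp(i*t)) = exp(i*(s-t)), and sums of them are collapsed using the identity that for every m > 1 the m distinct m-th roots of unity sum to 0, e.g. 1 + exp(2*I*pi/3) + exp(-2*I*pi/3) = 0.)
A character is irreducible iff <chi, chi> = 1, so this representation is reducible.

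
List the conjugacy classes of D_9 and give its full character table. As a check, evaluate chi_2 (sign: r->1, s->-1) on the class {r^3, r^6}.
Conjugacy classes: {e} of size 1, {r^1, r^8} of size 2, {r^2, r^7} of size 2, {r^3, r^6} of size 2, {r^4, r^5} of size 2, {s, sr, ..., sr^8} of size 9.
Character table:
  irrep \ class              {e} (size 1)  {r^1, r^8} (size 2)  {r^2, r^7} (size 2)  {r^3, r^6} (size 2)  {r^4, r^5} (size 2)  {s, sr, ..., sr^8} (size 9)
  chi_1 (triv)               1             1                    1                    1                    1                    1                          
  chi_2 (sign: r->1, s->-1)  1             1                    1                    1                    1                    -1                         
  chi_3 (2d, j=1)            2             2*cos(2*pi/9)        2*cos(4*pi/9)        -1                   -2*cos(pi/9)         0                          
  chi_4 (2d, j=2)            2             2*cos(4*pi/9)        -2*cos(pi/9)         -1                   2*cos(2*pi/9)        0                          
  chi_5 (2d, j=3)            2             -1                   -1                   2                    -1                   0                          
  chi_6 (2d, j=4)            2             -2*cos(pi/9)         2*cos(2*pi/9)        -1                   2*cos(4*pi/9)        0                          

Spot check: chi_2 (sign: r->1, s->-1) on {r^3, r^6} = 1.

Argument: D_9 has order 2*9 = 18 with 6 conjugacy classes, hence 6 irreducibles. Sum of squared dims 1 + 1 + 4 + 4 + 4 + 4 = 18 = |G|. Linear characters come from the abelianisation; the 2-dimensional irreps have character r^k -> 2*cos(2*pi*j*k/9), reflections -> 0.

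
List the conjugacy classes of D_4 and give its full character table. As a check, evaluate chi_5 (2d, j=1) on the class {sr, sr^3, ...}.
Conjugacy classes: {e} of size 1, {r^2} of size 1, {r^1, r^3} of size 2, {s, sr^2, ...} of size 2, {sr, sr^3, ...} of size 2.
Character table:
  irrep \ class              {e} (size 1)  {r^2} (size 1)  {r^1, r^3} (size 2)  {s, sr^2, ...} (size 2)  {sr, sr^3, ...} (size 2)
  chi_1 (triv)               1             1               1                    1                        1                       
  chi_2 (sign: r->1, s->-1)  1             1               1                    -1                       -1                      
  chi_3 (r->-1, s->1)        1             1               -1                   1                        -1                      
  chi_4 (r->-1, s->-1)       1             1               -1                   -1                       1                       
  chi_5 (2d, j=1)            2             -2              0                    0                        0                       

Spot check: chi_5 (2d, j=1) on {sr, sr^3, ...} = 0.

Solution. D_4 has order 2*4 = 8 with 5 conjugacy classes, hence 5 irreducibles. Sum of squared dims 1 + 1 + 1 + 1 + 4 = 8 = |G|. Linear characters come from the abelianisation; the 2-dimensional irreps have character r^k -> 2*cos(2*pi*j*k/4), reflections -> 0.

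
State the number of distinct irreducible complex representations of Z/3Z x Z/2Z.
6

Derivation: The number of irreducible complex representations of a finite group equals its number of conjugacy classes. Z/3Z x Z/2Z is abelian of order 6, so every element is its own conjugacy class: 6 classes, so Z/3Z x Z/2Z (order 6) has exactly 6 irreducible complex representations.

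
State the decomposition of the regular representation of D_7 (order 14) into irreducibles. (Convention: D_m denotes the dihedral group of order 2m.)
Each irreducible V_i of dimension d_i appears with multiplicity d_i, i.e. rho_reg = (direct sum over all irreducibles V_i) d_i V_i. The irreducible dimensions for D_7 are 1, 1, 2, 2, 2: 2 irreducibles of dimension 1, each with multiplicity 1; 3 irreducibles of dimension 2, each with multiplicity 2. Total dimension 2*1*1 + 3*2*2 = 14 = |G|.

Why: General theorem: in the regular representation of a finite group G, each irreducible appears with multiplicity equal to its dimension. Check: dim(rho_reg) = sum d_i^2 = 1 + 1 + 4 + 4 + 4 = 14 = |G|.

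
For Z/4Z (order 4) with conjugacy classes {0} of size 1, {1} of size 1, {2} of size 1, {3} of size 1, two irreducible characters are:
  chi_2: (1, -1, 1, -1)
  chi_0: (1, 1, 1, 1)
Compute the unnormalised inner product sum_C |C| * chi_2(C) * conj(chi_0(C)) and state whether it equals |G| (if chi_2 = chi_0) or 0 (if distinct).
Sum = 0; so <chi_2, chi_0> = 0 (distinct irreducibles are orthogonal).

Solution. Compute term by term over conjugacy classes (|C| * chi_2(C) * conj(chi_0(C))):
  1*(1)*conj(1) + 1*(-1)*conj(1) + 1*(1)*conj(1) + 1*(-1)*conj(1)
  = (1) + (-1) + (1) + (-1)
  = 0.
(Exp terms are combined using exp(i*s)*conj(exp(i*t)) = exp(i*(s-t)), and sums of them are collapsed using the identity that for every m > 1 the m distinct m-th roots of unity sum to 0, e.g. 1 + exp(2*I*pi/3) + exp(-2*I*pi/3) = 0.)
Dividing by |G| = 4 gives 0/4 = 0, matching the row-orthogonality relation <chi_2, chi_0> = [chi_2 = chi_0].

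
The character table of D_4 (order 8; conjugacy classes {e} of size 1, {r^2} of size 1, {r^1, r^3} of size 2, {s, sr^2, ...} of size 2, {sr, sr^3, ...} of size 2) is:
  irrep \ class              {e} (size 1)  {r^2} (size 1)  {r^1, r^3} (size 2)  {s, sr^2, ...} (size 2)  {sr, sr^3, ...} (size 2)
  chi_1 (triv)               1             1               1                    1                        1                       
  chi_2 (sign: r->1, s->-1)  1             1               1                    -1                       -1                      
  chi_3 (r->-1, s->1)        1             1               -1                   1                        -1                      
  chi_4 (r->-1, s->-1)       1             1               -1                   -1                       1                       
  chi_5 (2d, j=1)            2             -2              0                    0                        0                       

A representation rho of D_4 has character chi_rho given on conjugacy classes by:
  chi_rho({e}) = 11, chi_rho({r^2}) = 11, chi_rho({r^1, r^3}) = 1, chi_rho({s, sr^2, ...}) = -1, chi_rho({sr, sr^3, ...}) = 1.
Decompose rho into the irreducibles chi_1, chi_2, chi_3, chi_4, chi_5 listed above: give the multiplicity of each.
Multiplicities: chi_1: 3, chi_2: 3, chi_3: 2, chi_4: 3, chi_5: 0.

Justification: Use <chi_rho, chi> = (1/|G|) sum_C |C| * chi_rho(C) * conj(chi(C)) with |G| = 8 for each irreducible chi in the table:
  <chi_rho, chi_1> = (1/8)[1*(11)*conj(1) + 1*(11)*conj(1) + 2*(1)*conj(1) + 2*(-1)*conj(1) + 2*(1)*conj(1)]
      = (1/8)[(11) + (11) + (2) + (-2) + (2)] = 24/8 = 3
  <chi_rho, chi_2> = (1/8)[1*(11)*conj(1) + 1*(11)*conj(1) + 2*(1)*conj(1) + 2*(-1)*conj(-1) + 2*(1)*conj(-1)]
      = (1/8)[(11) + (11) + (2) + (2) + (-2)] = 24/8 = 3
  <chi_rho, chi_3> = (1/8)[1*(11)*conj(1) + 1*(11)*conj(1) + 2*(1)*conj(-1) + 2*(-1)*conj(1) + 2*(1)*conj(-1)]
      = (1/8)[(11) + (11) + (-2) + (-2) + (-2)] = 16/8 = 2
  <chi_rho, chi_4> = (1/8)[1*(11)*conj(1) + 1*(11)*conj(1) + 2*(1)*conj(-1) + 2*(-1)*conj(-1) + 2*(1)*conj(1)]
      = (1/8)[(11) + (11) + (-2) + (2) + (2)] = 24/8 = 3
  <chi_rho, chi_5> = (1/8)[1*(11)*conj(2) + 1*(11)*conj(-2) + 2*(1)*conj(0) + 2*(-1)*conj(0) + 2*(1)*conj(0)]
      = (1/8)[(22) + (-22) + (0) + (0) + (0)] = 0/8 = 0
Dimension check: dim(rho) = sum (mult * dim) = 3*1 + 3*1 + 2*1 + 3*1 + 0*2 = 11 = chi_rho(e) = 11.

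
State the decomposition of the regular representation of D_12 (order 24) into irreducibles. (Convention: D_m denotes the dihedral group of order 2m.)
Each irreducible V_i of dimension d_i appears with multiplicity d_i, i.e. rho_reg = (direct sum over all irreducibles V_i) d_i V_i. The irreducible dimensions for D_12 are 1, 1, 1, 1, 2, 2, 2, 2, 2: 4 irreducibles of dimension 1, each with multiplicity 1; 5 irreducibles of dimension 2, each with multiplicity 2. Total dimension 4*1*1 + 5*2*2 = 24 = |G|.

General theorem: in the regular representation of a finite group G, each irreducible appears with multiplicity equal to its dimension. Check: dim(rho_reg) = sum d_i^2 = 1 + 1 + 1 + 1 + 4 + 4 + 4 + 4 + 4 = 24 = |G|.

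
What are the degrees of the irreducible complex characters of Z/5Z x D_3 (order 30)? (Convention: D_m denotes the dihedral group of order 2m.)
Dimensions: 1, 1, 1, 1, 1, 1, 1, 1, 1, 1, 2, 2, 2, 2, 2

Proof sketch: There are 15 irreducibles (= number of conjugacy classes). Their dimensions d_i satisfy sum d_i^2 = |G| = 30: 1 + 1 + 1 + 1 + 1 + 1 + 1 + 1 + 1 + 1 + 4 + 4 + 4 + 4 + 4 = 30. (For the product with Z/5Z: each of the 5 1-dim characters of Z/5Z tensors with each irrep of D_3, giving 5 copies of each D_3-dimension.)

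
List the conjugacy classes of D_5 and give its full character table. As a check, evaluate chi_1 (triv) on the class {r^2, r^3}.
Conjugacy classes: {e} of size 1, {r^1, r^4} of size 2, {r^2, r^3} of size 2, {s, sr, ..., sr^4} of size 5.
Character table:
  irrep \ class              {e} (size 1)  {r^1, r^4} (size 2)  {r^2, r^3} (size 2)  {s, sr, ..., sr^4} (size 5)
  chi_1 (triv)               1             1                    1                    1                          
  chi_2 (sign: r->1, s->-1)  1             1                    1                    -1                         
  chi_3 (2d, j=1)            2             -1/2 + sqrt(5)/2     -sqrt(5)/2 - 1/2     0                          
  chi_4 (2d, j=2)            2             -sqrt(5)/2 - 1/2     -1/2 + sqrt(5)/2     0                          

Spot check: chi_1 (triv) on {r^2, r^3} = 1.

Argument: D_5 has order 2*5 = 10 with 4 conjugacy classes, hence 4 irreducibles. Sum of squared dims 1 + 1 + 4 + 4 = 10 = |G|. Linear characters come from the abelianisation; the 2-dimensional irreps have character r^k -> 2*cos(2*pi*j*k/5), reflections -> 0.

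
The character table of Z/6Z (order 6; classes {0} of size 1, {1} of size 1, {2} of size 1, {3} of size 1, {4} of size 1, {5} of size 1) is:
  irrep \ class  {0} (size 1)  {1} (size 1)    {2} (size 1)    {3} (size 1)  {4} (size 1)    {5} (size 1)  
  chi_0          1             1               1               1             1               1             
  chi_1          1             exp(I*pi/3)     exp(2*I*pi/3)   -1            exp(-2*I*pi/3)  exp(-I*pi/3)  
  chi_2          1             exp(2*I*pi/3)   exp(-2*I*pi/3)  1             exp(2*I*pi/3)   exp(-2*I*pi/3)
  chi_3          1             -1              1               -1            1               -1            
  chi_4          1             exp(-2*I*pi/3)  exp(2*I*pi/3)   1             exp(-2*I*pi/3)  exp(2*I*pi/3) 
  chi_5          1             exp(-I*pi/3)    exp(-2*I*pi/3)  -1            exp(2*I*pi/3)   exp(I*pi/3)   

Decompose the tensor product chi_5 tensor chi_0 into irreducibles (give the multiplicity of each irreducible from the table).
chi_5 tensor chi_0 = chi_5 (all other irreducibles have multiplicity 0).

Derivation: The character of a tensor product is the pointwise product (chi_5 * chi_0)(C) = chi_5(C) * chi_0(C):
  {0}: (1)*(1), {1}: (exp(-I*pi/3))*(1), {2}: (exp(-2*I*pi/3))*(1), {3}: (-1)*(1), {4}: (exp(2*I*pi/3))*(1), {5}: (exp(I*pi/3))*(1)
so (chi_5 * chi_0) takes values
  {0} -> 1, {1} -> exp(-I*pi/3), {2} -> exp(-2*I*pi/3), {3} -> -1, {4} -> exp(2*I*pi/3), {5} -> exp(I*pi/3).
Now take the inner product of this character with each irreducible chi from the table, <chi_5*chi_0, chi> = (1/6) sum_C |C| (chi_5*chi_0)(C) conj(chi(C)):
  <chi_5*chi_0, chi_0> = (1/6)[1*(1)*conj(1) + 1*(exp(-I*pi/3))*conj(1) + 1*(exp(-2*I*pi/3))*conj(1) + 1*(-1)*conj(1) + 1*(exp(2*I*pi/3))*conj(1) + 1*(exp(I*pi/3))*conj(1)]
      = (1/6)[(1) + (exp(-I*pi/3)) + (exp(-2*I*pi/3)) + (-1) + (exp(2*I*pi/3)) + (exp(I*pi/3))] = 0/6 = 0
  <chi_5*chi_0, chi_1> = (1/6)[1*(1)*conj(1) + 1*(exp(-I*pi/3))*conj(exp(I*pi/3)) + 1*(exp(-2*I*pi/3))*conj(exp(2*I*pi/3)) + 1*(-1)*conj(-1) + 1*(exp(2*I*pi/3))*conj(exp(-2*I*pi/3)) + 1*(exp(I*pi/3))*conj(exp(-I*pi/3))]
      = (1/6)[(1) + (exp(-2*I*pi/3)) + (exp(2*I*pi/3)) + (1) + (exp(-2*I*pi/3)) + (exp(2*I*pi/3))] = 0/6 = 0
  <chi_5*chi_0, chi_2> = (1/6)[1*(1)*conj(1) + 1*(exp(-I*pi/3))*conj(exp(2*I*pi/3)) + 1*(exp(-2*I*pi/3))*conj(exp(-2*I*pi/3)) + 1*(-1)*conj(1) + 1*(exp(2*I*pi/3))*conj(exp(2*I*pi/3)) + 1*(exp(I*pi/3))*conj(exp(-2*I*pi/3))]
      = (1/6)[(1) + (-1) + (1) + (-1) + (1) + (-1)] = 0/6 = 0
  <chi_5*chi_0, chi_3> = (1/6)[1*(1)*conj(1) + 1*(exp(-I*pi/3))*conj(-1) + 1*(exp(-2*I*pi/3))*conj(1) + 1*(-1)*conj(-1) + 1*(exp(2*I*pi/3))*conj(1) + 1*(exp(I*pi/3))*conj(-1)]
      = (1/6)[(1) + (-exp(-I*pi/3)) + (exp(-2*I*pi/3)) + (1) + (exp(2*I*pi/3)) + (-exp(I*pi/3))] = 0/6 = 0
  <chi_5*chi_0, chi_4> = (1/6)[1*(1)*conj(1) + 1*(exp(-I*pi/3))*conj(exp(-2*I*pi/3)) + 1*(exp(-2*I*pi/3))*conj(exp(2*I*pi/3)) + 1*(-1)*conj(1) + 1*(exp(2*I*pi/3))*conj(exp(-2*I*pi/3)) + 1*(exp(I*pi/3))*conj(exp(2*I*pi/3))]
      = (1/6)[(1) + (exp(I*pi/3)) + (exp(2*I*pi/3)) + (-1) + (exp(-2*I*pi/3)) + (exp(-I*pi/3))] = 0/6 = 0
  <chi_5*chi_0, chi_5> = (1/6)[1*(1)*conj(1) + 1*(exp(-I*pi/3))*conj(exp(-I*pi/3)) + 1*(exp(-2*I*pi/3))*conj(exp(-2*I*pi/3)) + 1*(-1)*conj(-1) + 1*(exp(2*I*pi/3))*conj(exp(2*I*pi/3)) + 1*(exp(I*pi/3))*conj(exp(I*pi/3))]
      = (1/6)[(1) + (1) + (1) + (1) + (1) + (1)] = 6/6 = 1
(Exp terms are combined using exp(i*s)*conj(exp(i*t)) = exp(i*(s-t)), and sums of them are collapsed using the identity that for every m > 1 the m distinct m-th roots of unity sum to 0, e.g. 1 + exp(2*I*pi/3) + exp(-2*I*pi/3) = 0.)
Hence the multiplicities are chi_5: 1. Dimension check: dim(chi_5)*dim(chi_0) = 1*1 = 1 and sum (mult * dim) = 1*1 = 1.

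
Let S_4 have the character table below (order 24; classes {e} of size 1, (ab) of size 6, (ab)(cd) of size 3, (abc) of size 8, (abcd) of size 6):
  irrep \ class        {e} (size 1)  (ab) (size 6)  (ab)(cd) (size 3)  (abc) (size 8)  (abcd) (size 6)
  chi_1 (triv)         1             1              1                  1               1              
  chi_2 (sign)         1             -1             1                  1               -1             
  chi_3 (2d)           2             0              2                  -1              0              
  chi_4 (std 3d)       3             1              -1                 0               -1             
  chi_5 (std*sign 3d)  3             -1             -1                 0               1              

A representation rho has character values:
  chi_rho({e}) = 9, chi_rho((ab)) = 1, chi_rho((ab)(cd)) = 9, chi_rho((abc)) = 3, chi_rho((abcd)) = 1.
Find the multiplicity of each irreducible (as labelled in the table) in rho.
Multiplicities: chi_1: 3, chi_2: 2, chi_3: 2, chi_4: 0, chi_5: 0.

Solution. Use <chi_rho, chi> = (1/|G|) sum_C |C| * chi_rho(C) * conj(chi(C)) with |G| = 24 for each irreducible chi in the table:
  <chi_rho, chi_1> = (1/24)[1*(9)*conj(1) + 6*(1)*conj(1) + 3*(9)*conj(1) + 8*(3)*conj(1) + 6*(1)*conj(1)]
      = (1/24)[(9) + (6) + (27) + (24) + (6)] = 72/24 = 3
  <chi_rho, chi_2> = (1/24)[1*(9)*conj(1) + 6*(1)*conj(-1) + 3*(9)*conj(1) + 8*(3)*conj(1) + 6*(1)*conj(-1)]
      = (1/24)[(9) + (-6) + (27) + (24) + (-6)] = 48/24 = 2
  <chi_rho, chi_3> = (1/24)[1*(9)*conj(2) + 6*(1)*conj(0) + 3*(9)*conj(2) + 8*(3)*conj(-1) + 6*(1)*conj(0)]
      = (1/24)[(18) + (0) + (54) + (-24) + (0)] = 48/24 = 2
  <chi_rho, chi_4> = (1/24)[1*(9)*conj(3) + 6*(1)*conj(1) + 3*(9)*conj(-1) + 8*(3)*conj(0) + 6*(1)*conj(-1)]
      = (1/24)[(27) + (6) + (-27) + (0) + (-6)] = 0/24 = 0
  <chi_rho, chi_5> = (1/24)[1*(9)*conj(3) + 6*(1)*conj(-1) + 3*(9)*conj(-1) + 8*(3)*conj(0) + 6*(1)*conj(1)]
      = (1/24)[(27) + (-6) + (-27) + (0) + (6)] = 0/24 = 0
Dimension check: dim(rho) = sum (mult * dim) = 3*1 + 2*1 + 2*2 + 0*3 + 0*3 = 9 = chi_rho(e) = 9.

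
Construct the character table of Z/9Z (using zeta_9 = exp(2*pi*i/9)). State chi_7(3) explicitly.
Character table of Z/9Z (irreps indexed chi_0,...,chi_8 with chi_k(m) = zeta_9^(k*m), zeta_9 = exp(2*pi*i/9)):
  irrep \ class  {0} (size 1)  {1} (size 1)    {2} (size 1)    {3} (size 1)    {4} (size 1)    {5} (size 1)    {6} (size 1)    {7} (size 1)    {8} (size 1)  
  chi_0          1             1               1               1               1               1               1               1               1             
  chi_1          1             exp(2*I*pi/9)   exp(4*I*pi/9)   exp(2*I*pi/3)   exp(8*I*pi/9)   exp(-8*I*pi/9)  exp(-2*I*pi/3)  exp(-4*I*pi/9)  exp(-2*I*pi/9)
  chi_2          1             exp(4*I*pi/9)   exp(8*I*pi/9)   exp(-2*I*pi/3)  exp(-2*I*pi/9)  exp(2*I*pi/9)   exp(2*I*pi/3)   exp(-8*I*pi/9)  exp(-4*I*pi/9)
  chi_3          1             exp(2*I*pi/3)   exp(-2*I*pi/3)  1               exp(2*I*pi/3)   exp(-2*I*pi/3)  1               exp(2*I*pi/3)   exp(-2*I*pi/3)
  chi_4          1             exp(8*I*pi/9)   exp(-2*I*pi/9)  exp(2*I*pi/3)   exp(-4*I*pi/9)  exp(4*I*pi/9)   exp(-2*I*pi/3)  exp(2*I*pi/9)   exp(-8*I*pi/9)
  chi_5          1             exp(-8*I*pi/9)  exp(2*I*pi/9)   exp(-2*I*pi/3)  exp(4*I*pi/9)   exp(-4*I*pi/9)  exp(2*I*pi/3)   exp(-2*I*pi/9)  exp(8*I*pi/9) 
  chi_6          1             exp(-2*I*pi/3)  exp(2*I*pi/3)   1               exp(-2*I*pi/3)  exp(2*I*pi/3)   1               exp(-2*I*pi/3)  exp(2*I*pi/3) 
  chi_7          1             exp(-4*I*pi/9)  exp(-8*I*pi/9)  exp(2*I*pi/3)   exp(2*I*pi/9)   exp(-2*I*pi/9)  exp(-2*I*pi/3)  exp(8*I*pi/9)   exp(4*I*pi/9) 
  chi_8          1             exp(-2*I*pi/9)  exp(-4*I*pi/9)  exp(-2*I*pi/3)  exp(-8*I*pi/9)  exp(8*I*pi/9)   exp(2*I*pi/3)   exp(4*I*pi/9)   exp(2*I*pi/9) 

Spot check: chi_7(3) = zeta_9^(7*3) = zeta_9^21 = exp(2*I*pi/3).

Argument: Z/9Z is abelian, so all 9 irreducible complex representations are 1-dimensional. They are given by chi_k(m) = zeta_9^(k*m) for k = 0,...,8. Row orthogonality: sum_m chi_k(m) conj(chi_l(m)) = 9 * [k = l].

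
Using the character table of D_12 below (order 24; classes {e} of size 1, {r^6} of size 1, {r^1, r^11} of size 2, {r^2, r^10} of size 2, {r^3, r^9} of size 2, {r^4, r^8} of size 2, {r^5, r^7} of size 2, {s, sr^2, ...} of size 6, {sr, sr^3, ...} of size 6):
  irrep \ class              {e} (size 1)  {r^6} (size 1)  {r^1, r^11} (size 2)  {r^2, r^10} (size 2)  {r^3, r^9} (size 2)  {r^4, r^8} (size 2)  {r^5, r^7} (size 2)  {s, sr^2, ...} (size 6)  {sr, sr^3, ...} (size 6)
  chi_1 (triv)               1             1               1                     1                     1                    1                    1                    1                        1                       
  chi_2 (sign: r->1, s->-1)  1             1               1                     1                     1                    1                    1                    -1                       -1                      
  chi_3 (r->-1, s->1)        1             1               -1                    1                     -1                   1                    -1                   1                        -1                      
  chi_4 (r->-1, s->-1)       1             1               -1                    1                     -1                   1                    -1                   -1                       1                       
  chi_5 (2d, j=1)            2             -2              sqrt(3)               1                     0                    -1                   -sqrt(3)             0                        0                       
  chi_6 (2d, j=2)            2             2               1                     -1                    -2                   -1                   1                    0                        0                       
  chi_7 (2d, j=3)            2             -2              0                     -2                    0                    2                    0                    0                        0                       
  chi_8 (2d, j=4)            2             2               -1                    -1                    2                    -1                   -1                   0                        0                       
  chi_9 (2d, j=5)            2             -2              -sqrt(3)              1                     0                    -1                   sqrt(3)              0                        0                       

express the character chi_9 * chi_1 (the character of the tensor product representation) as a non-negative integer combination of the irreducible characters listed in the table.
chi_9 tensor chi_1 = chi_9 (all other irreducibles have multiplicity 0).

Solution. The character of a tensor product is the pointwise product (chi_9 * chi_1)(C) = chi_9(C) * chi_1(C):
  {e}: (2)*(1), {r^6}: (-2)*(1), {r^1, r^11}: (-sqrt(3))*(1), {r^2, r^10}: (1)*(1), {r^3, r^9}: (0)*(1), {r^4, r^8}: (-1)*(1), {r^5, r^7}: (sqrt(3))*(1), {s, sr^2, ...}: (0)*(1), {sr, sr^3, ...}: (0)*(1)
so (chi_9 * chi_1) takes values
  {e} -> 2, {r^6} -> -2, {r^1, r^11} -> -sqrt(3), {r^2, r^10} -> 1, {r^3, r^9} -> 0, {r^4, r^8} -> -1, {r^5, r^7} -> sqrt(3), {s, sr^2, ...} -> 0, {sr, sr^3, ...} -> 0.
Now take the inner product of this character with each irreducible chi from the table, <chi_9*chi_1, chi> = (1/24) sum_C |C| (chi_9*chi_1)(C) conj(chi(C)):
  <chi_9*chi_1, chi_1> = (1/24)[1*(2)*conj(1) + 1*(-2)*conj(1) + 2*(-sqrt(3))*conj(1) + 2*(1)*conj(1) + 2*(0)*conj(1) + 2*(-1)*conj(1) + 2*(sqrt(3))*conj(1) + 6*(0)*conj(1) + 6*(0)*conj(1)]
      = (1/24)[(2) + (-2) + (-2*sqrt(3)) + (2) + (0) + (-2) + (2*sqrt(3)) + (0) + (0)] = 0/24 = 0
  <chi_9*chi_1, chi_2> = (1/24)[1*(2)*conj(1) + 1*(-2)*conj(1) + 2*(-sqrt(3))*conj(1) + 2*(1)*conj(1) + 2*(0)*conj(1) + 2*(-1)*conj(1) + 2*(sqrt(3))*conj(1) + 6*(0)*conj(-1) + 6*(0)*conj(-1)]
      = (1/24)[(2) + (-2) + (-2*sqrt(3)) + (2) + (0) + (-2) + (2*sqrt(3)) + (0) + (0)] = 0/24 = 0
  <chi_9*chi_1, chi_3> = (1/24)[1*(2)*conj(1) + 1*(-2)*conj(1) + 2*(-sqrt(3))*conj(-1) + 2*(1)*conj(1) + 2*(0)*conj(-1) + 2*(-1)*conj(1) + 2*(sqrt(3))*conj(-1) + 6*(0)*conj(1) + 6*(0)*conj(-1)]
      = (1/24)[(2) + (-2) + (2*sqrt(3)) + (2) + (0) + (-2) + (-2*sqrt(3)) + (0) + (0)] = 0/24 = 0
  <chi_9*chi_1, chi_4> = (1/24)[1*(2)*conj(1) + 1*(-2)*conj(1) + 2*(-sqrt(3))*conj(-1) + 2*(1)*conj(1) + 2*(0)*conj(-1) + 2*(-1)*conj(1) + 2*(sqrt(3))*conj(-1) + 6*(0)*conj(-1) + 6*(0)*conj(1)]
      = (1/24)[(2) + (-2) + (2*sqrt(3)) + (2) + (0) + (-2) + (-2*sqrt(3)) + (0) + (0)] = 0/24 = 0
  <chi_9*chi_1, chi_5> = (1/24)[1*(2)*conj(2) + 1*(-2)*conj(-2) + 2*(-sqrt(3))*conj(sqrt(3)) + 2*(1)*conj(1) + 2*(0)*conj(0) + 2*(-1)*conj(-1) + 2*(sqrt(3))*conj(-sqrt(3)) + 6*(0)*conj(0) + 6*(0)*conj(0)]
      = (1/24)[(4) + (4) + (-6) + (2) + (0) + (2) + (-6) + (0) + (0)] = 0/24 = 0
  <chi_9*chi_1, chi_6> = (1/24)[1*(2)*conj(2) + 1*(-2)*conj(2) + 2*(-sqrt(3))*conj(1) + 2*(1)*conj(-1) + 2*(0)*conj(-2) + 2*(-1)*conj(-1) + 2*(sqrt(3))*conj(1) + 6*(0)*conj(0) + 6*(0)*conj(0)]
      = (1/24)[(4) + (-4) + (-2*sqrt(3)) + (-2) + (0) + (2) + (2*sqrt(3)) + (0) + (0)] = 0/24 = 0
  <chi_9*chi_1, chi_7> = (1/24)[1*(2)*conj(2) + 1*(-2)*conj(-2) + 2*(-sqrt(3))*conj(0) + 2*(1)*conj(-2) + 2*(0)*conj(0) + 2*(-1)*conj(2) + 2*(sqrt(3))*conj(0) + 6*(0)*conj(0) + 6*(0)*conj(0)]
      = (1/24)[(4) + (4) + (0) + (-4) + (0) + (-4) + (0) + (0) + (0)] = 0/24 = 0
  <chi_9*chi_1, chi_8> = (1/24)[1*(2)*conj(2) + 1*(-2)*conj(2) + 2*(-sqrt(3))*conj(-1) + 2*(1)*conj(-1) + 2*(0)*conj(2) + 2*(-1)*conj(-1) + 2*(sqrt(3))*conj(-1) + 6*(0)*conj(0) + 6*(0)*conj(0)]
      = (1/24)[(4) + (-4) + (2*sqrt(3)) + (-2) + (0) + (2) + (-2*sqrt(3)) + (0) + (0)] = 0/24 = 0
  <chi_9*chi_1, chi_9> = (1/24)[1*(2)*conj(2) + 1*(-2)*conj(-2) + 2*(-sqrt(3))*conj(-sqrt(3)) + 2*(1)*conj(1) + 2*(0)*conj(0) + 2*(-1)*conj(-1) + 2*(sqrt(3))*conj(sqrt(3)) + 6*(0)*conj(0) + 6*(0)*conj(0)]
      = (1/24)[(4) + (4) + (6) + (2) + (0) + (2) + (6) + (0) + (0)] = 24/24 = 1
Hence the multiplicities are chi_9: 1. Dimension check: dim(chi_9)*dim(chi_1) = 2*1 = 2 and sum (mult * dim) = 1*2 = 2.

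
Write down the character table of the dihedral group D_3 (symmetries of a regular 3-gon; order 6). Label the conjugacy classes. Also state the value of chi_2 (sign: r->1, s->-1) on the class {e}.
Conjugacy classes: {e} of size 1, {r^1, r^2} of size 2, {s, sr, ..., sr^2} of size 3.
Character table:
  irrep \ class              {e} (size 1)  {r^1, r^2} (size 2)  {s, sr, ..., sr^2} (size 3)
  chi_1 (triv)               1             1                    1                          
  chi_2 (sign: r->1, s->-1)  1             1                    -1                         
  chi_3 (2d, j=1)            2             -1                   0                          

Spot check: chi_2 (sign: r->1, s->-1) on {e} = 1.

Solution. D_3 has order 2*3 = 6 with 3 conjugacy classes, hence 3 irreducibles. Sum of squared dims 1 + 1 + 4 = 6 = |G|. Linear characters come from the abelianisation; the 2-dimensional irreps have character r^k -> 2*cos(2*pi*j*k/3), reflections -> 0.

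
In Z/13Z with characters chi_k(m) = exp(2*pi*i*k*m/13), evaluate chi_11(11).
chi_11(11) = zeta_13^121 = exp(8*I*pi/13)

chi_11(11) = zeta_13^(11*11) = zeta_13^121. Since zeta_13^13 = 1, this equals zeta_13^4 = exp(2*pi*i*4/13) = exp(8*I*pi/13).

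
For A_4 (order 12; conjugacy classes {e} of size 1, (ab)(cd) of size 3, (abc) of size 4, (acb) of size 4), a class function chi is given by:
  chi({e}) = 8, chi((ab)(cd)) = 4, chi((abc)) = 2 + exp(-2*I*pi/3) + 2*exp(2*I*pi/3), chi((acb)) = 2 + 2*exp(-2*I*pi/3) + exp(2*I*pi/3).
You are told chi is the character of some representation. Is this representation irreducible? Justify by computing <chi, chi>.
Not irreducible (reducible): <chi, chi> = 10 > 1.

Working: <chi, chi> = (1/|G|) sum_C |C| * |chi(C)|^2 = (1/12)[1*|8|^2 + 3*|4|^2 + 4*|2 + exp(-2*I*pi/3) + 2*exp(2*I*pi/3)|^2 + 4*|2 + 2*exp(-2*I*pi/3) + exp(2*I*pi/3)|^2]
  = (1/12)[(64) + (48) + (4) + (4)] = 120/12 = 10.
(Exp terms are combined using exp(i*s)*conj(exp(i*t)) = exp(i*(s-t)), and sums of them are collapsed using the identity that for every m > 1 the m distinct m-th roots of unity sum to 0, e.g. 1 + exp(2*I*pi/3) + exp(-2*I*pi/3) = 0.)
A character is irreducible iff <chi, chi> = 1, so this representation is reducible.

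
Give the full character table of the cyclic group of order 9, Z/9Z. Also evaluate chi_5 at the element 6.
Character table of Z/9Z (irreps indexed chi_0,...,chi_8 with chi_k(m) = zeta_9^(k*m), zeta_9 = exp(2*pi*i/9)):
  irrep \ class  {0} (size 1)  {1} (size 1)    {2} (size 1)    {3} (size 1)    {4} (size 1)    {5} (size 1)    {6} (size 1)    {7} (size 1)    {8} (size 1)  
  chi_0          1             1               1               1               1               1               1               1               1             
  chi_1          1             exp(2*I*pi/9)   exp(4*I*pi/9)   exp(2*I*pi/3)   exp(8*I*pi/9)   exp(-8*I*pi/9)  exp(-2*I*pi/3)  exp(-4*I*pi/9)  exp(-2*I*pi/9)
  chi_2          1             exp(4*I*pi/9)   exp(8*I*pi/9)   exp(-2*I*pi/3)  exp(-2*I*pi/9)  exp(2*I*pi/9)   exp(2*I*pi/3)   exp(-8*I*pi/9)  exp(-4*I*pi/9)
  chi_3          1             exp(2*I*pi/3)   exp(-2*I*pi/3)  1               exp(2*I*pi/3)   exp(-2*I*pi/3)  1               exp(2*I*pi/3)   exp(-2*I*pi/3)
  chi_4          1             exp(8*I*pi/9)   exp(-2*I*pi/9)  exp(2*I*pi/3)   exp(-4*I*pi/9)  exp(4*I*pi/9)   exp(-2*I*pi/3)  exp(2*I*pi/9)   exp(-8*I*pi/9)
  chi_5          1             exp(-8*I*pi/9)  exp(2*I*pi/9)   exp(-2*I*pi/3)  exp(4*I*pi/9)   exp(-4*I*pi/9)  exp(2*I*pi/3)   exp(-2*I*pi/9)  exp(8*I*pi/9) 
  chi_6          1             exp(-2*I*pi/3)  exp(2*I*pi/3)   1               exp(-2*I*pi/3)  exp(2*I*pi/3)   1               exp(-2*I*pi/3)  exp(2*I*pi/3) 
  chi_7          1             exp(-4*I*pi/9)  exp(-8*I*pi/9)  exp(2*I*pi/3)   exp(2*I*pi/9)   exp(-2*I*pi/9)  exp(-2*I*pi/3)  exp(8*I*pi/9)   exp(4*I*pi/9) 
  chi_8          1             exp(-2*I*pi/9)  exp(-4*I*pi/9)  exp(-2*I*pi/3)  exp(-8*I*pi/9)  exp(8*I*pi/9)   exp(2*I*pi/3)   exp(4*I*pi/9)   exp(2*I*pi/9) 

Spot check: chi_5(6) = zeta_9^(5*6) = zeta_9^30 = exp(2*I*pi/3).

Working: Z/9Z is abelian, so all 9 irreducible complex representations are 1-dimensional. They are given by chi_k(m) = zeta_9^(k*m) for k = 0,...,8. Row orthogonality: sum_m chi_k(m) conj(chi_l(m)) = 9 * [k = l].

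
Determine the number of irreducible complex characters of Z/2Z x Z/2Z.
4

Proof sketch: The number of irreducible complex representations of a finite group equals its number of conjugacy classes. Z/2Z x Z/2Z is abelian of order 4, so every element is its own conjugacy class: 4 classes, so Z/2Z x Z/2Z (order 4) has exactly 4 irreducible complex representations.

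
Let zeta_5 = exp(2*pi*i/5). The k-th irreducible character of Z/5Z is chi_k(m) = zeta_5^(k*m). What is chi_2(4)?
chi_2(4) = zeta_5^8 = exp(-4*I*pi/5)

chi_2(4) = zeta_5^(2*4) = zeta_5^8. Since zeta_5^5 = 1, this equals zeta_5^3 = exp(2*pi*i*3/5) = exp(-4*I*pi/5).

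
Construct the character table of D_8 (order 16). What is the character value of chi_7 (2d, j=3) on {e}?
Conjugacy classes: {e} of size 1, {r^4} of size 1, {r^1, r^7} of size 2, {r^2, r^6} of size 2, {r^3, r^5} of size 2, {s, sr^2, ...} of size 4, {sr, sr^3, ...} of size 4.
Character table:
  irrep \ class              {e} (size 1)  {r^4} (size 1)  {r^1, r^7} (size 2)  {r^2, r^6} (size 2)  {r^3, r^5} (size 2)  {s, sr^2, ...} (size 4)  {sr, sr^3, ...} (size 4)
  chi_1 (triv)               1             1               1                    1                    1                    1                        1                       
  chi_2 (sign: r->1, s->-1)  1             1               1                    1                    1                    -1                       -1                      
  chi_3 (r->-1, s->1)        1             1               -1                   1                    -1                   1                        -1                      
  chi_4 (r->-1, s->-1)       1             1               -1                   1                    -1                   -1                       1                       
  chi_5 (2d, j=1)            2             -2              sqrt(2)              0                    -sqrt(2)             0                        0                       
  chi_6 (2d, j=2)            2             2               0                    -2                   0                    0                        0                       
  chi_7 (2d, j=3)            2             -2              -sqrt(2)             0                    sqrt(2)              0                        0                       

Spot check: chi_7 (2d, j=3) on {e} = 2.

Details: D_8 has order 2*8 = 16 with 7 conjugacy classes, hence 7 irreducibles. Sum of squared dims 1 + 1 + 1 + 1 + 4 + 4 + 4 = 16 = |G|. Linear characters come from the abelianisation; the 2-dimensional irreps have character r^k -> 2*cos(2*pi*j*k/8), reflections -> 0.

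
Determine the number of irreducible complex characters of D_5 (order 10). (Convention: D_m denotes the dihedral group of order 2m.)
4

Solution. The number of irreducible complex representations of a finite group equals its number of conjugacy classes. D_5 has 4 conjugacy classes ((n+3)/2 for n odd), so D_5 (order 10) has exactly 4 irreducible complex representations.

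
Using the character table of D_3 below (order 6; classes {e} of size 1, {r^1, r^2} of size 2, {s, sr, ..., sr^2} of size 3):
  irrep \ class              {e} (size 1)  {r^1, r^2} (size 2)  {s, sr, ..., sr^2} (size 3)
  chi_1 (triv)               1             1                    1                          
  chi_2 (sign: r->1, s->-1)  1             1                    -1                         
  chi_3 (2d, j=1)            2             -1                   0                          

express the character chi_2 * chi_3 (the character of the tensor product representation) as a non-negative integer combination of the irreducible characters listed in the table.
chi_2 tensor chi_3 = chi_3 (all other irreducibles have multiplicity 0).

Solution. The character of a tensor product is the pointwise product (chi_2 * chi_3)(C) = chi_2(C) * chi_3(C):
  {e}: (1)*(2), {r^1, r^2}: (1)*(-1), {s, sr, ..., sr^2}: (-1)*(0)
so (chi_2 * chi_3) takes values
  {e} -> 2, {r^1, r^2} -> -1, {s, sr, ..., sr^2} -> 0.
Now take the inner product of this character with each irreducible chi from the table, <chi_2*chi_3, chi> = (1/6) sum_C |C| (chi_2*chi_3)(C) conj(chi(C)):
  <chi_2*chi_3, chi_1> = (1/6)[1*(2)*conj(1) + 2*(-1)*conj(1) + 3*(0)*conj(1)]
      = (1/6)[(2) + (-2) + (0)] = 0/6 = 0
  <chi_2*chi_3, chi_2> = (1/6)[1*(2)*conj(1) + 2*(-1)*conj(1) + 3*(0)*conj(-1)]
      = (1/6)[(2) + (-2) + (0)] = 0/6 = 0
  <chi_2*chi_3, chi_3> = (1/6)[1*(2)*conj(2) + 2*(-1)*conj(-1) + 3*(0)*conj(0)]
      = (1/6)[(4) + (2) + (0)] = 6/6 = 1
Hence the multiplicities are chi_3: 1. Dimension check: dim(chi_2)*dim(chi_3) = 1*2 = 2 and sum (mult * dim) = 1*2 = 2.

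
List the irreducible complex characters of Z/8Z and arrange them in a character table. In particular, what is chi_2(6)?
Character table of Z/8Z (irreps indexed chi_0,...,chi_7 with chi_k(m) = zeta_8^(k*m), zeta_8 = exp(2*pi*i/8)):
  irrep \ class  {0} (size 1)  {1} (size 1)    {2} (size 1)  {3} (size 1)    {4} (size 1)  {5} (size 1)    {6} (size 1)  {7} (size 1)  
  chi_0          1             1               1             1               1             1               1             1             
  chi_1          1             exp(I*pi/4)     I             exp(3*I*pi/4)   -1            exp(-3*I*pi/4)  -I            exp(-I*pi/4)  
  chi_2          1             I               -1            -I              1             I               -1            -I            
  chi_3          1             exp(3*I*pi/4)   -I            exp(I*pi/4)     -1            exp(-I*pi/4)    I             exp(-3*I*pi/4)
  chi_4          1             -1              1             -1              1             -1              1             -1            
  chi_5          1             exp(-3*I*pi/4)  I             exp(-I*pi/4)    -1            exp(I*pi/4)     -I            exp(3*I*pi/4) 
  chi_6          1             -I              -1            I               1             -I              -1            I             
  chi_7          1             exp(-I*pi/4)    -I            exp(-3*I*pi/4)  -1            exp(3*I*pi/4)   I             exp(I*pi/4)   

Spot check: chi_2(6) = zeta_8^(2*6) = zeta_8^12 = -1.

Proof sketch: Z/8Z is abelian, so all 8 irreducible complex representations are 1-dimensional. They are given by chi_k(m) = zeta_8^(k*m) for k = 0,...,7. Row orthogonality: sum_m chi_k(m) conj(chi_l(m)) = 8 * [k = l].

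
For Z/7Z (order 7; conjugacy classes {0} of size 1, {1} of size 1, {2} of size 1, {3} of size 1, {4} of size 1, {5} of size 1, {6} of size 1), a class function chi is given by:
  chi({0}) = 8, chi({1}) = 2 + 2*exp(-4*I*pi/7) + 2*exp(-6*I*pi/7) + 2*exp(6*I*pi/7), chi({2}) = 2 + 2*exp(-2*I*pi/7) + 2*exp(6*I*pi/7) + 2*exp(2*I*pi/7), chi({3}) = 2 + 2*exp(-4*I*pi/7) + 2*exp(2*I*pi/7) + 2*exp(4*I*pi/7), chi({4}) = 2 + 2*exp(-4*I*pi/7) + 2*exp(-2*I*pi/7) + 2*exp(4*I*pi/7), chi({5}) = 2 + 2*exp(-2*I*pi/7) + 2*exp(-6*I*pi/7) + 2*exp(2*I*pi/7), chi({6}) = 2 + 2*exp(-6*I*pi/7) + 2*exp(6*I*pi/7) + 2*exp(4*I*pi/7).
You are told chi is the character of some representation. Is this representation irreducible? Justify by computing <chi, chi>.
Not irreducible (reducible): <chi, chi> = 16 > 1.

Justification: <chi, chi> = (1/|G|) sum_C |C| * |chi(C)|^2 = (1/7)[1*|8|^2 + 1*|2 + 2*exp(-4*I*pi/7) + 2*exp(-6*I*pi/7) + 2*exp(6*I*pi/7)|^2 + 1*|2 + 2*exp(-2*I*pi/7) + 2*exp(6*I*pi/7) + 2*exp(2*I*pi/7)|^2 + 1*|2 + 2*exp(-4*I*pi/7) + 2*exp(2*I*pi/7) + 2*exp(4*I*pi/7)|^2 + 1*|2 + 2*exp(-4*I*pi/7) + 2*exp(-2*I*pi/7) + 2*exp(4*I*pi/7)|^2 + 1*|2 + 2*exp(-2*I*pi/7) + 2*exp(-6*I*pi/7) + 2*exp(2*I*pi/7)|^2 + 1*|2 + 2*exp(-6*I*pi/7) + 2*exp(6*I*pi/7) + 2*exp(4*I*pi/7)|^2]
  = (1/7)[(64) + (8) + (8) + (8) + (8) + (8) + (8)] = 112/7 = 16.
(Exp terms are combined using exp(i*s)*conj(exp(i*t)) = exp(i*(s-t)), and sums of them are collapsed using the identity that for every m > 1 the m distinct m-th roots of unity sum to 0, e.g. 1 + exp(2*I*pi/3) + exp(-2*I*pi/3) = 0.)
A character is irreducible iff <chi, chi> = 1, so this representation is reducible.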